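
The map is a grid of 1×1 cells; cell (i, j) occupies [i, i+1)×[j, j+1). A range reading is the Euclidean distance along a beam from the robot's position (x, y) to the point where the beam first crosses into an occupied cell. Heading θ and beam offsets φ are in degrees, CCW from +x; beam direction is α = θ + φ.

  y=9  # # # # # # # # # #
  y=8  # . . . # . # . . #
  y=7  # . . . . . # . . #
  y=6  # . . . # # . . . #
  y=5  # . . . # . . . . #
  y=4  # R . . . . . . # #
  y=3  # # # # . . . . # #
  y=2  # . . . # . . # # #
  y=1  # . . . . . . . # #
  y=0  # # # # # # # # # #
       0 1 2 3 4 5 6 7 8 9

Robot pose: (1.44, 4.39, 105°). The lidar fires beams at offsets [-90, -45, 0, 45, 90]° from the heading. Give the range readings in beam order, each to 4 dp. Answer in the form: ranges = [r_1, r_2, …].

beam 1: φ=-90°, α=15°
  dir = (cos 15°, sin 15°) = (0.9659, 0.2588); from cell (1,4)
  next x-line at t=0.5798, next y-line at t=2.3569; Δt_x=1.0353, Δt_y=3.8637
    x: enter (2,4) at t=0.5798
    x: enter (3,4) at t=1.6150
    y: enter (3,5) at t=2.3569
    x: enter (4,5) at t=2.6503 ← occupied
  → r_1 = 2.6503
beam 2: φ=-45°, α=60°
  dir = (cos 60°, sin 60°) = (0.5000, 0.8660); from cell (1,4)
  next x-line at t=1.1200, next y-line at t=0.7044; Δt_x=2.0000, Δt_y=1.1547
    y: enter (1,5) at t=0.7044
    x: enter (2,5) at t=1.1200
    y: enter (2,6) at t=1.8591
    y: enter (2,7) at t=3.0138
    x: enter (3,7) at t=3.1200
    y: enter (3,8) at t=4.1685
    x: enter (4,8) at t=5.1200 ← occupied
  → r_2 = 5.1200
beam 3: φ=0°, α=105°
  dir = (cos 105°, sin 105°) = (-0.2588, 0.9659); from cell (1,4)
  next x-line at t=1.7000, next y-line at t=0.6315; Δt_x=3.8637, Δt_y=1.0353
    y: enter (1,5) at t=0.6315
    y: enter (1,6) at t=1.6668
    x: enter (0,6) at t=1.7000 ← occupied
  → r_3 = 1.7000
beam 4: φ=45°, α=150°
  dir = (cos 150°, sin 150°) = (-0.8660, 0.5000); from cell (1,4)
  next x-line at t=0.5081, next y-line at t=1.2200; Δt_x=1.1547, Δt_y=2.0000
    x: enter (0,4) at t=0.5081 ← occupied
  → r_4 = 0.5081
beam 5: φ=90°, α=195°
  dir = (cos 195°, sin 195°) = (-0.9659, -0.2588); from cell (1,4)
  next x-line at t=0.4555, next y-line at t=1.5068; Δt_x=1.0353, Δt_y=3.8637
    x: enter (0,4) at t=0.4555 ← occupied
  → r_5 = 0.4555

ranges = [2.6503, 5.1200, 1.7000, 0.5081, 0.4555]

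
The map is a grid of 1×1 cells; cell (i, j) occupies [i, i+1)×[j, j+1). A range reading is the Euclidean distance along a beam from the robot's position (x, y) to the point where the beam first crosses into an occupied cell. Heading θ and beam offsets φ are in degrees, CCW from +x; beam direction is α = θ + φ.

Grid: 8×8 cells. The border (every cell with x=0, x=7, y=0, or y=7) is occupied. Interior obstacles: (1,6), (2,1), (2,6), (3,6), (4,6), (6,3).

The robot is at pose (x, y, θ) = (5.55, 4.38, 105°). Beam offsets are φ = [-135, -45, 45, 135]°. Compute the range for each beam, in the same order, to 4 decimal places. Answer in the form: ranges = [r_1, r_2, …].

ranges = [0.7600, 2.9000, 3.2400, 3.9029]

beam 1: φ=-135°, α=330°
  d=(0.8660,-0.5000)  start (5,4)  tX=0.5196 tY=0.7600  stride 1/|dx|=1.1547 1/|dy|=2.0000
    cross x-line → (6,4), t=0.5196
    cross y-line → (6,3), t=0.7600 (wall)
  → r_1 = 0.7600
beam 2: φ=-45°, α=60°
  d=(0.5000,0.8660)  start (5,4)  tX=0.9000 tY=0.7159  stride 1/|dx|=2.0000 1/|dy|=1.1547
    cross y-line → (5,5), t=0.7159
    cross x-line → (6,5), t=0.9000
    cross y-line → (6,6), t=1.8706
    cross x-line → (7,6), t=2.9000 (wall)
  → r_2 = 2.9000
beam 3: φ=45°, α=150°
  d=(-0.8660,0.5000)  start (5,4)  tX=0.6351 tY=1.2400  stride 1/|dx|=1.1547 1/|dy|=2.0000
    cross x-line → (4,4), t=0.6351
    cross y-line → (4,5), t=1.2400
    cross x-line → (3,5), t=1.7898
    cross x-line → (2,5), t=2.9445
    cross y-line → (2,6), t=3.2400 (wall)
  → r_3 = 3.2400
beam 4: φ=135°, α=240°
  d=(-0.5000,-0.8660)  start (5,4)  tX=1.1000 tY=0.4388  stride 1/|dx|=2.0000 1/|dy|=1.1547
    cross y-line → (5,3), t=0.4388
    cross x-line → (4,3), t=1.1000
    cross y-line → (4,2), t=1.5935
    cross y-line → (4,1), t=2.7482
    cross x-line → (3,1), t=3.1000
    cross y-line → (3,0), t=3.9029 (wall)
  → r_4 = 3.9029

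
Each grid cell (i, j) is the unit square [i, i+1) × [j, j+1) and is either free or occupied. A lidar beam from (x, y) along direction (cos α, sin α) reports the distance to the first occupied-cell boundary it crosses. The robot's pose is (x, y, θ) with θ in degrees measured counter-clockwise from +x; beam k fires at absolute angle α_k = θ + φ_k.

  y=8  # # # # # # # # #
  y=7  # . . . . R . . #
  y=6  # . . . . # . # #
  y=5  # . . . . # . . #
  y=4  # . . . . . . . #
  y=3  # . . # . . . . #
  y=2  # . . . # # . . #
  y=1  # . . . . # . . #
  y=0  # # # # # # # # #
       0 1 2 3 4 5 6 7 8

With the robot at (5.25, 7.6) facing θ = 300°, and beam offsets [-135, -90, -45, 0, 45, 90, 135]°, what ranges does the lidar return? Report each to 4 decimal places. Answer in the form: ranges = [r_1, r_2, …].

beam 1: φ=-135°, α=165°
  direction (-0.9659, 0.2588); cell (5,7); t to first gridline: x 0.2588, y 1.5455 (then +1.0353 / +3.8637)
    (4,7) via x @ 0.2588
    (3,7) via x @ 1.2941
    (3,8) via y @ 1.5455  # hit
  → r_1 = 1.5455
beam 2: φ=-90°, α=210°
  direction (-0.8660, -0.5000); cell (5,7); t to first gridline: x 0.2887, y 1.2000 (then +1.1547 / +2.0000)
    (4,7) via x @ 0.2887
    (4,6) via y @ 1.2000
    (3,6) via x @ 1.4434
    (2,6) via x @ 2.5981
    (2,5) via y @ 3.2000
    (1,5) via x @ 3.7528
    (0,5) via x @ 4.9075  # hit
  → r_2 = 4.9075
beam 3: φ=-45°, α=255°
  direction (-0.2588, -0.9659); cell (5,7); t to first gridline: x 0.9659, y 0.6212 (then +3.8637 / +1.0353)
    (5,6) via y @ 0.6212  # hit
  → r_3 = 0.6212
beam 4: φ=0°, α=300°
  direction (0.5000, -0.8660); cell (5,7); t to first gridline: x 1.5000, y 0.6928 (then +2.0000 / +1.1547)
    (5,6) via y @ 0.6928  # hit
  → r_4 = 0.6928
beam 5: φ=45°, α=345°
  direction (0.9659, -0.2588); cell (5,7); t to first gridline: x 0.7765, y 2.3182 (then +1.0353 / +3.8637)
    (6,7) via x @ 0.7765
    (7,7) via x @ 1.8117
    (7,6) via y @ 2.3182  # hit
  → r_5 = 2.3182
beam 6: φ=90°, α=30°
  direction (0.8660, 0.5000); cell (5,7); t to first gridline: x 0.8660, y 0.8000 (then +1.1547 / +2.0000)
    (5,8) via y @ 0.8000  # hit
  → r_6 = 0.8000
beam 7: φ=135°, α=75°
  direction (0.2588, 0.9659); cell (5,7); t to first gridline: x 2.8978, y 0.4141 (then +3.8637 / +1.0353)
    (5,8) via y @ 0.4141  # hit
  → r_7 = 0.4141

ranges = [1.5455, 4.9075, 0.6212, 0.6928, 2.3182, 0.8000, 0.4141]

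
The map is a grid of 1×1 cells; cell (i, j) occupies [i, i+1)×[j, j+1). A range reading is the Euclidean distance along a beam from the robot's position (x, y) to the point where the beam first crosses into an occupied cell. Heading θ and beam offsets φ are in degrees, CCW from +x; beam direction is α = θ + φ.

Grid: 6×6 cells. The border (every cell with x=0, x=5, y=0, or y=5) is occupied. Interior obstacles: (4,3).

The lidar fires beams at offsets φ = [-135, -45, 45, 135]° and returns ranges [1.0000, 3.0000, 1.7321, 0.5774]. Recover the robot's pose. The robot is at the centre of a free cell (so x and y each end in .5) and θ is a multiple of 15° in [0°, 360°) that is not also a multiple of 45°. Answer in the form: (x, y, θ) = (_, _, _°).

Enumerate (i+0.5, j+0.5, θ) over the 15 free cells and 16 admissible headings. For each, cast all 4 beams and compare to the given ranges.
  (1.5, 2.5, 105°): beam 1 = 3.0000 ≠ 1.0000 ✗
  (4.5, 2.5, 330°): beam 1 = 3.6235 ≠ 1.0000 ✗
  (3.5, 4.5, 255°): beam 1 = 0.5774 ≠ 1.0000 ✗
  (4.5, 4.5, 105°): beam 1 = 0.5774 ≠ 1.0000 ✗
  …
  (2.5, 4.5, 285°): r_1=1.0000, r_2=3.0000, r_3=1.7321, r_4=0.5774 — all match ✓
Only this pose fits every beam.

(x, y, θ) = (2.5, 4.5, 285°)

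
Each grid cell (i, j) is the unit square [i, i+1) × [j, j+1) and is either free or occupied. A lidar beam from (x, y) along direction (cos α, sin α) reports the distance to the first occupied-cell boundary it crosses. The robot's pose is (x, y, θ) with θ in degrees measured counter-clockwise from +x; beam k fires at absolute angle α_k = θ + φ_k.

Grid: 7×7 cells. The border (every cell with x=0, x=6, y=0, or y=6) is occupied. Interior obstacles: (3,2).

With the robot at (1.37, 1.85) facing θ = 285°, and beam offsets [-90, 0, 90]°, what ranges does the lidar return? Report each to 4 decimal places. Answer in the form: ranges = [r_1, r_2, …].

ranges = [0.3831, 0.8800, 1.6875]

beam 1: φ=-90°, α=195°
  dir = (cos 195°, sin 195°) = (-0.9659, -0.2588); from cell (1,1)
  next x-line at t=0.3831, next y-line at t=3.2841; Δt_x=1.0353, Δt_y=3.8637
    x: enter (0,1) at t=0.3831 ← occupied
  → r_1 = 0.3831
beam 2: φ=0°, α=285°
  dir = (cos 285°, sin 285°) = (0.2588, -0.9659); from cell (1,1)
  next x-line at t=2.4341, next y-line at t=0.8800; Δt_x=3.8637, Δt_y=1.0353
    y: enter (1,0) at t=0.8800 ← occupied
  → r_2 = 0.8800
beam 3: φ=90°, α=15°
  dir = (cos 15°, sin 15°) = (0.9659, 0.2588); from cell (1,1)
  next x-line at t=0.6522, next y-line at t=0.5796; Δt_x=1.0353, Δt_y=3.8637
    y: enter (1,2) at t=0.5796
    x: enter (2,2) at t=0.6522
    x: enter (3,2) at t=1.6875 ← occupied
  → r_3 = 1.6875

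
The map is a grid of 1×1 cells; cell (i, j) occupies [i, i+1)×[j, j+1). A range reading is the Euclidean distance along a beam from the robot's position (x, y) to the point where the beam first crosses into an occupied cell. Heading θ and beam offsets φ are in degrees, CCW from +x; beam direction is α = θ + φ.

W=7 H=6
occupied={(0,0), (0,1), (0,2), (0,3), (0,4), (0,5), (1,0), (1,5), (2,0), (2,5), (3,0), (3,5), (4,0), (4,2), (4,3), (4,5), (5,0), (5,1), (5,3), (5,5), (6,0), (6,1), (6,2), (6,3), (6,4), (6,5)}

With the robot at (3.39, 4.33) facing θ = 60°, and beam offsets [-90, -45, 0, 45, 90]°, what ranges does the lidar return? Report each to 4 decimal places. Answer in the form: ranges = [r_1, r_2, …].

beam 1: φ=-90°, α=330°
  cosα=0.8660 sinα=-0.5000 | (3,4) | tMaxX 0.7044 tMaxY 0.6600 | tΔX 1.1547 tΔY 2.0000
    t=0.6600 [y] (3,3)
    t=0.7044 [x] (4,3) — stop
  → r_1 = 0.7044
beam 2: φ=-45°, α=15°
  cosα=0.9659 sinα=0.2588 | (3,4) | tMaxX 0.6315 tMaxY 2.5887 | tΔX 1.0353 tΔY 3.8637
    t=0.6315 [x] (4,4)
    t=1.6668 [x] (5,4)
    t=2.5887 [y] (5,5) — stop
  → r_2 = 2.5887
beam 3: φ=0°, α=60°
  cosα=0.5000 sinα=0.8660 | (3,4) | tMaxX 1.2200 tMaxY 0.7736 | tΔX 2.0000 tΔY 1.1547
    t=0.7736 [y] (3,5) — stop
  → r_3 = 0.7736
beam 4: φ=45°, α=105°
  cosα=-0.2588 sinα=0.9659 | (3,4) | tMaxX 1.5068 tMaxY 0.6936 | tΔX 3.8637 tΔY 1.0353
    t=0.6936 [y] (3,5) — stop
  → r_4 = 0.6936
beam 5: φ=90°, α=150°
  cosα=-0.8660 sinα=0.5000 | (3,4) | tMaxX 0.4503 tMaxY 1.3400 | tΔX 1.1547 tΔY 2.0000
    t=0.4503 [x] (2,4)
    t=1.3400 [y] (2,5) — stop
  → r_5 = 1.3400

ranges = [0.7044, 2.5887, 0.7736, 0.6936, 1.3400]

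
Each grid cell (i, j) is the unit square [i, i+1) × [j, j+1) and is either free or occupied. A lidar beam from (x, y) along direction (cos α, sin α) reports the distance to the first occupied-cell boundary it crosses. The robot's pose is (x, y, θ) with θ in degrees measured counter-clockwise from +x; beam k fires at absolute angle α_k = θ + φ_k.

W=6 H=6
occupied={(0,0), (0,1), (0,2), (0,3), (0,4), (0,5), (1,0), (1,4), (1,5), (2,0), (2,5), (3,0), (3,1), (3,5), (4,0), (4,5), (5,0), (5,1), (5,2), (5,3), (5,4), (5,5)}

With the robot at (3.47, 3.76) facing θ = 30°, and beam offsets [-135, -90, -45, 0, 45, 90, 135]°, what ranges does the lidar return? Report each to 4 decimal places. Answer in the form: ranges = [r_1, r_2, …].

beam 1: φ=-135°, α=255°
  direction (-0.2588, -0.9659); cell (3,3); t to first gridline: x 1.8159, y 0.7868 (then +3.8637 / +1.0353)
    (3,2) via y @ 0.7868
    (2,2) via x @ 1.8159
    (2,1) via y @ 1.8221
    (2,0) via y @ 2.8574  # hit
  → r_1 = 2.8574
beam 2: φ=-90°, α=300°
  direction (0.5000, -0.8660); cell (3,3); t to first gridline: x 1.0600, y 0.8776 (then +2.0000 / +1.1547)
    (3,2) via y @ 0.8776
    (4,2) via x @ 1.0600
    (4,1) via y @ 2.0323
    (5,1) via x @ 3.0600  # hit
  → r_2 = 3.0600
beam 3: φ=-45°, α=345°
  direction (0.9659, -0.2588); cell (3,3); t to first gridline: x 0.5487, y 2.9364 (then +1.0353 / +3.8637)
    (4,3) via x @ 0.5487
    (5,3) via x @ 1.5840  # hit
  → r_3 = 1.5840
beam 4: φ=0°, α=30°
  direction (0.8660, 0.5000); cell (3,3); t to first gridline: x 0.6120, y 0.4800 (then +1.1547 / +2.0000)
    (3,4) via y @ 0.4800
    (4,4) via x @ 0.6120
    (5,4) via x @ 1.7667  # hit
  → r_4 = 1.7667
beam 5: φ=45°, α=75°
  direction (0.2588, 0.9659); cell (3,3); t to first gridline: x 2.0478, y 0.2485 (then +3.8637 / +1.0353)
    (3,4) via y @ 0.2485
    (3,5) via y @ 1.2837  # hit
  → r_5 = 1.2837
beam 6: φ=90°, α=120°
  direction (-0.5000, 0.8660); cell (3,3); t to first gridline: x 0.9400, y 0.2771 (then +2.0000 / +1.1547)
    (3,4) via y @ 0.2771
    (2,4) via x @ 0.9400
    (2,5) via y @ 1.4318  # hit
  → r_6 = 1.4318
beam 7: φ=135°, α=165°
  direction (-0.9659, 0.2588); cell (3,3); t to first gridline: x 0.4866, y 0.9273 (then +1.0353 / +3.8637)
    (2,3) via x @ 0.4866
    (2,4) via y @ 0.9273
    (1,4) via x @ 1.5219  # hit
  → r_7 = 1.5219

ranges = [2.8574, 3.0600, 1.5840, 1.7667, 1.2837, 1.4318, 1.5219]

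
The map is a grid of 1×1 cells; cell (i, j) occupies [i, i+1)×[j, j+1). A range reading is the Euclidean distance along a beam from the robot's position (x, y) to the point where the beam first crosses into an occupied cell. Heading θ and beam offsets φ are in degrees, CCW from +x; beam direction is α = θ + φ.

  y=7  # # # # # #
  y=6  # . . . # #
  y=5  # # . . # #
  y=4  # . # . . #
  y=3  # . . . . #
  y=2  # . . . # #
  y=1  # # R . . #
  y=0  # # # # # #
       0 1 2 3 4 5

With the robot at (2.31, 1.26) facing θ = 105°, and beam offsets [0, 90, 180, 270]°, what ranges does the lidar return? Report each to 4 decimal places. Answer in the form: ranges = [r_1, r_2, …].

ranges = [3.8719, 0.3209, 0.2692, 2.7849]

beam 1: φ=0°, α=105°
  dir = (cos 105°, sin 105°) = (-0.2588, 0.9659); from cell (2,1)
  next x-line at t=1.1977, next y-line at t=0.7661; Δt_x=3.8637, Δt_y=1.0353
    y: enter (2,2) at t=0.7661
    x: enter (1,2) at t=1.1977
    y: enter (1,3) at t=1.8014
    y: enter (1,4) at t=2.8367
    y: enter (1,5) at t=3.8719 ← occupied
  → r_1 = 3.8719
beam 2: φ=90°, α=195°
  dir = (cos 195°, sin 195°) = (-0.9659, -0.2588); from cell (2,1)
  next x-line at t=0.3209, next y-line at t=1.0046; Δt_x=1.0353, Δt_y=3.8637
    x: enter (1,1) at t=0.3209 ← occupied
  → r_2 = 0.3209
beam 3: φ=180°, α=285°
  dir = (cos 285°, sin 285°) = (0.2588, -0.9659); from cell (2,1)
  next x-line at t=2.6660, next y-line at t=0.2692; Δt_x=3.8637, Δt_y=1.0353
    y: enter (2,0) at t=0.2692 ← occupied
  → r_3 = 0.2692
beam 4: φ=270°, α=15°
  dir = (cos 15°, sin 15°) = (0.9659, 0.2588); from cell (2,1)
  next x-line at t=0.7143, next y-line at t=2.8591; Δt_x=1.0353, Δt_y=3.8637
    x: enter (3,1) at t=0.7143
    x: enter (4,1) at t=1.7496
    x: enter (5,1) at t=2.7849 ← occupied
  → r_4 = 2.7849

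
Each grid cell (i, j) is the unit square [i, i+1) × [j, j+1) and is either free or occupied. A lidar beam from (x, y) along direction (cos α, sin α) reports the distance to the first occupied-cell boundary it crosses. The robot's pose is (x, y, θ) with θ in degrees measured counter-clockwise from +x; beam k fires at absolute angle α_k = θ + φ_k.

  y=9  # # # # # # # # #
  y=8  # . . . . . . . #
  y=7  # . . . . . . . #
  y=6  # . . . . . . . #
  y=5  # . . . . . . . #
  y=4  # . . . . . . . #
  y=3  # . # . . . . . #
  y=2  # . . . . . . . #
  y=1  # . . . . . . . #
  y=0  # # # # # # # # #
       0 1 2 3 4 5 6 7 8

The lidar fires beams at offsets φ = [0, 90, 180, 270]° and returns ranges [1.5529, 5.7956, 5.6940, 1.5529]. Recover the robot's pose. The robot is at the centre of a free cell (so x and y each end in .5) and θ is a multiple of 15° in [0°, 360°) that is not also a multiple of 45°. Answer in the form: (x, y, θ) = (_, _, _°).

(x, y, θ) = (2.5, 7.5, 165°)

Candidates: 55 free-cell centres × 16 headings = 880 poses. Raycast each; keep the one whose scan matches to 4 dp.
  (4.5, 7.5, 345°): beam 1 = 3.6235 ≠ 1.5529 ✗
  (7.5, 2.5, 120°): beam 1 = 7.5056 ≠ 1.5529 ✗
  (3.5, 1.5, 150°): beam 1 = 2.8868 ≠ 1.5529 ✗
  (2.5, 4.5, 345°): beam 1 = 5.6940 ≠ 1.5529 ✗
  (4.5, 3.5, 165°): beam 2 = 2.5882 ≠ 5.7956 ✗
  …
  (2.5, 7.5, 165°): r_1=1.5529, r_2=5.7956, r_3=5.6940, r_4=1.5529 — all match ✓
No second candidate reproduces the full scan.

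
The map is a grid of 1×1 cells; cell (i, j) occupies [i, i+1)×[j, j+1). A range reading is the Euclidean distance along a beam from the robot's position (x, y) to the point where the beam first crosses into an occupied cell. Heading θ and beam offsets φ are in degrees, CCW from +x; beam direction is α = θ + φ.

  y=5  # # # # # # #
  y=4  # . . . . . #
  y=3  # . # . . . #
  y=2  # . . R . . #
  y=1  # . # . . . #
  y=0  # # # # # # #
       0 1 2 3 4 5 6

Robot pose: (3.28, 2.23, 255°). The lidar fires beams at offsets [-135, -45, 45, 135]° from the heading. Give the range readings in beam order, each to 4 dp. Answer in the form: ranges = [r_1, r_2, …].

ranges = [0.8891, 0.4600, 1.4203, 3.1408]

beam 1: φ=-135°, α=120°
  cosα=-0.5000 sinα=0.8660 | (3,2) | tMaxX 0.5600 tMaxY 0.8891 | tΔX 2.0000 tΔY 1.1547
    t=0.5600 [x] (2,2)
    t=0.8891 [y] (2,3) — stop
  → r_1 = 0.8891
beam 2: φ=-45°, α=210°
  cosα=-0.8660 sinα=-0.5000 | (3,2) | tMaxX 0.3233 tMaxY 0.4600 | tΔX 1.1547 tΔY 2.0000
    t=0.3233 [x] (2,2)
    t=0.4600 [y] (2,1) — stop
  → r_2 = 0.4600
beam 3: φ=45°, α=300°
  cosα=0.5000 sinα=-0.8660 | (3,2) | tMaxX 1.4400 tMaxY 0.2656 | tΔX 2.0000 tΔY 1.1547
    t=0.2656 [y] (3,1)
    t=1.4203 [y] (3,0) — stop
  → r_3 = 1.4203
beam 4: φ=135°, α=30°
  cosα=0.8660 sinα=0.5000 | (3,2) | tMaxX 0.8314 tMaxY 1.5400 | tΔX 1.1547 tΔY 2.0000
    t=0.8314 [x] (4,2)
    t=1.5400 [y] (4,3)
    t=1.9861 [x] (5,3)
    t=3.1408 [x] (6,3) — stop
  → r_4 = 3.1408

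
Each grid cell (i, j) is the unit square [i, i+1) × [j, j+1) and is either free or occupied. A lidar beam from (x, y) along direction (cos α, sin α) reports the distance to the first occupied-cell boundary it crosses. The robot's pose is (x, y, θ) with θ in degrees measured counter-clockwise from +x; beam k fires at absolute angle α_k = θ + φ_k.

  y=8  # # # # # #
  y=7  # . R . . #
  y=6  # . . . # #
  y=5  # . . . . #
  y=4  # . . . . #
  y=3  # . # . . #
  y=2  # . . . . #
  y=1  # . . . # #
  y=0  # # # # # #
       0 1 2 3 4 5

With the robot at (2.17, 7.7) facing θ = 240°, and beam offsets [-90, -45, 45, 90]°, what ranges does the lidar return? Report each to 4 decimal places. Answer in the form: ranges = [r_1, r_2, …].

beam 1: φ=-90°, α=150°
  direction (-0.8660, 0.5000); cell (2,7); t to first gridline: x 0.1963, y 0.6000 (then +1.1547 / +2.0000)
    (1,7) via x @ 0.1963
    (1,8) via y @ 0.6000  # hit
  → r_1 = 0.6000
beam 2: φ=-45°, α=195°
  direction (-0.9659, -0.2588); cell (2,7); t to first gridline: x 0.1760, y 2.7046 (then +1.0353 / +3.8637)
    (1,7) via x @ 0.1760
    (0,7) via x @ 1.2113  # hit
  → r_2 = 1.2113
beam 3: φ=45°, α=285°
  direction (0.2588, -0.9659); cell (2,7); t to first gridline: x 3.2069, y 0.7247 (then +3.8637 / +1.0353)
    (2,6) via y @ 0.7247
    (2,5) via y @ 1.7600
    (2,4) via y @ 2.7952
    (3,4) via x @ 3.2069
    (3,3) via y @ 3.8305
    (3,2) via y @ 4.8658
    (3,1) via y @ 5.9011
    (3,0) via y @ 6.9364  # hit
  → r_3 = 6.9364
beam 4: φ=90°, α=330°
  direction (0.8660, -0.5000); cell (2,7); t to first gridline: x 0.9584, y 1.4000 (then +1.1547 / +2.0000)
    (3,7) via x @ 0.9584
    (3,6) via y @ 1.4000
    (4,6) via x @ 2.1131  # hit
  → r_4 = 2.1131

ranges = [0.6000, 1.2113, 6.9364, 2.1131]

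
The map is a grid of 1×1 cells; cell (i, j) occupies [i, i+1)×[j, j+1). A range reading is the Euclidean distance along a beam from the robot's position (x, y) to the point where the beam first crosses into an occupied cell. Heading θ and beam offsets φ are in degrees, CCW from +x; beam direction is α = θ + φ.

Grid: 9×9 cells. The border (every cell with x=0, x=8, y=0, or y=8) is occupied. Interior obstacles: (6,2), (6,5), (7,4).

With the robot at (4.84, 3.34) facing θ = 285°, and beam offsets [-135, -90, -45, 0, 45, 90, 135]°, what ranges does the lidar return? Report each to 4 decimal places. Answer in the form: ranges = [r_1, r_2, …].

beam 1: φ=-135°, α=150°
  direction (-0.8660, 0.5000); cell (4,3); t to first gridline: x 0.9699, y 1.3200 (then +1.1547 / +2.0000)
    (3,3) via x @ 0.9699
    (3,4) via y @ 1.3200
    (2,4) via x @ 2.1246
    (1,4) via x @ 3.2793
    (1,5) via y @ 3.3200
    (0,5) via x @ 4.4341  # hit
  → r_1 = 4.4341
beam 2: φ=-90°, α=195°
  direction (-0.9659, -0.2588); cell (4,3); t to first gridline: x 0.8696, y 1.3137 (then +1.0353 / +3.8637)
    (3,3) via x @ 0.8696
    (3,2) via y @ 1.3137
    (2,2) via x @ 1.9049
    (1,2) via x @ 2.9402
    (0,2) via x @ 3.9755  # hit
  → r_2 = 3.9755
beam 3: φ=-45°, α=240°
  direction (-0.5000, -0.8660); cell (4,3); t to first gridline: x 1.6800, y 0.3926 (then +2.0000 / +1.1547)
    (4,2) via y @ 0.3926
    (4,1) via y @ 1.5473
    (3,1) via x @ 1.6800
    (3,0) via y @ 2.7020  # hit
  → r_3 = 2.7020
beam 4: φ=0°, α=285°
  direction (0.2588, -0.9659); cell (4,3); t to first gridline: x 0.6182, y 0.3520 (then +3.8637 / +1.0353)
    (4,2) via y @ 0.3520
    (5,2) via x @ 0.6182
    (5,1) via y @ 1.3873
    (5,0) via y @ 2.4225  # hit
  → r_4 = 2.4225
beam 5: φ=45°, α=330°
  direction (0.8660, -0.5000); cell (4,3); t to first gridline: x 0.1848, y 0.6800 (then +1.1547 / +2.0000)
    (5,3) via x @ 0.1848
    (5,2) via y @ 0.6800
    (6,2) via x @ 1.3395  # hit
  → r_5 = 1.3395
beam 6: φ=90°, α=15°
  direction (0.9659, 0.2588); cell (4,3); t to first gridline: x 0.1656, y 2.5500 (then +1.0353 / +3.8637)
    (5,3) via x @ 0.1656
    (6,3) via x @ 1.2009
    (7,3) via x @ 2.2362
    (7,4) via y @ 2.5500  # hit
  → r_6 = 2.5500
beam 7: φ=135°, α=60°
  direction (0.5000, 0.8660); cell (4,3); t to first gridline: x 0.3200, y 0.7621 (then +2.0000 / +1.1547)
    (5,3) via x @ 0.3200
    (5,4) via y @ 0.7621
    (5,5) via y @ 1.9168
    (6,5) via x @ 2.3200  # hit
  → r_7 = 2.3200

ranges = [4.4341, 3.9755, 2.7020, 2.4225, 1.3395, 2.5500, 2.3200]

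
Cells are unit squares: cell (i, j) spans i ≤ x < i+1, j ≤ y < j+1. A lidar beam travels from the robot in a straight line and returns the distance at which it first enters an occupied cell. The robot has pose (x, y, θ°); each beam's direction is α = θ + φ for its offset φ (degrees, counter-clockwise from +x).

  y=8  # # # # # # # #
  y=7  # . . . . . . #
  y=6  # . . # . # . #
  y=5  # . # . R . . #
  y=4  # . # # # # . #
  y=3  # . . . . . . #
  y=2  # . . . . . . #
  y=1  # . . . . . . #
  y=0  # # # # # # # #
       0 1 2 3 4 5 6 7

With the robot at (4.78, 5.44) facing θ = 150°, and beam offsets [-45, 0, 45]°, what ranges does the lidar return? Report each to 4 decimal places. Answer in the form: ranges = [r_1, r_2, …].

ranges = [2.6503, 1.1200, 1.7000]

beam 1: φ=-45°, α=105°
  cosα=-0.2588 sinα=0.9659 | (4,5) | tMaxX 3.0137 tMaxY 0.5798 | tΔX 3.8637 tΔY 1.0353
    t=0.5798 [y] (4,6)
    t=1.6150 [y] (4,7)
    t=2.6503 [y] (4,8) — stop
  → r_1 = 2.6503
beam 2: φ=0°, α=150°
  cosα=-0.8660 sinα=0.5000 | (4,5) | tMaxX 0.9007 tMaxY 1.1200 | tΔX 1.1547 tΔY 2.0000
    t=0.9007 [x] (3,5)
    t=1.1200 [y] (3,6) — stop
  → r_2 = 1.1200
beam 3: φ=45°, α=195°
  cosα=-0.9659 sinα=-0.2588 | (4,5) | tMaxX 0.8075 tMaxY 1.7000 | tΔX 1.0353 tΔY 3.8637
    t=0.8075 [x] (3,5)
    t=1.7000 [y] (3,4) — stop
  → r_3 = 1.7000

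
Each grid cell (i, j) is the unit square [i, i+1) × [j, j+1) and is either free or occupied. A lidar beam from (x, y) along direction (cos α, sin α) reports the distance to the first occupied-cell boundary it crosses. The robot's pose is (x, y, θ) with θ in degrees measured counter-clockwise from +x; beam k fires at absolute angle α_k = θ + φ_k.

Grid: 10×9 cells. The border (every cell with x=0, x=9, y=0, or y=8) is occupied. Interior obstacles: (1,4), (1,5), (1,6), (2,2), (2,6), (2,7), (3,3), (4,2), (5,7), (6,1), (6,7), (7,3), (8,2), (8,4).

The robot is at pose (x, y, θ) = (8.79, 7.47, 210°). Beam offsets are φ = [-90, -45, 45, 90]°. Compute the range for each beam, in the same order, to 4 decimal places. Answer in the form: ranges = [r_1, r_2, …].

beam 1: φ=-90°, α=120°
  direction (-0.5000, 0.8660); cell (8,7); t to first gridline: x 1.5800, y 0.6120 (then +2.0000 / +1.1547)
    (8,8) via y @ 0.6120  # hit
  → r_1 = 0.6120
beam 2: φ=-45°, α=165°
  direction (-0.9659, 0.2588); cell (8,7); t to first gridline: x 0.8179, y 2.0478 (then +1.0353 / +3.8637)
    (7,7) via x @ 0.8179
    (6,7) via x @ 1.8531  # hit
  → r_2 = 1.8531
beam 3: φ=45°, α=255°
  direction (-0.2588, -0.9659); cell (8,7); t to first gridline: x 3.0523, y 0.4866 (then +3.8637 / +1.0353)
    (8,6) via y @ 0.4866
    (8,5) via y @ 1.5219
    (8,4) via y @ 2.5571  # hit
  → r_3 = 2.5571
beam 4: φ=90°, α=300°
  direction (0.5000, -0.8660); cell (8,7); t to first gridline: x 0.4200, y 0.5427 (then +2.0000 / +1.1547)
    (9,7) via x @ 0.4200  # hit
  → r_4 = 0.4200

ranges = [0.6120, 1.8531, 2.5571, 0.4200]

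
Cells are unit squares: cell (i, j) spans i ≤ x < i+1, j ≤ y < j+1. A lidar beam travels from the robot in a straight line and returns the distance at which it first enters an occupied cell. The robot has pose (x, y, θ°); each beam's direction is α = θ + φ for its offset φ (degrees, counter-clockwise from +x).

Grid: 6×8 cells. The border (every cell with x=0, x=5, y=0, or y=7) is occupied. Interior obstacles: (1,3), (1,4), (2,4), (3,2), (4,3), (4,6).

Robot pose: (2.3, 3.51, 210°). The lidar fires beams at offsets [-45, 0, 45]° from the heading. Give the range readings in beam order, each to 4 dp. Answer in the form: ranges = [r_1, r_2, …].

beam 1: φ=-45°, α=165°
  direction (-0.9659, 0.2588); cell (2,3); t to first gridline: x 0.3106, y 1.8932 (then +1.0353 / +3.8637)
    (1,3) via x @ 0.3106  # hit
  → r_1 = 0.3106
beam 2: φ=0°, α=210°
  direction (-0.8660, -0.5000); cell (2,3); t to first gridline: x 0.3464, y 1.0200 (then +1.1547 / +2.0000)
    (1,3) via x @ 0.3464  # hit
  → r_2 = 0.3464
beam 3: φ=45°, α=255°
  direction (-0.2588, -0.9659); cell (2,3); t to first gridline: x 1.1591, y 0.5280 (then +3.8637 / +1.0353)
    (2,2) via y @ 0.5280
    (1,2) via x @ 1.1591
    (1,1) via y @ 1.5633
    (1,0) via y @ 2.5985  # hit
  → r_3 = 2.5985

ranges = [0.3106, 0.3464, 2.5985]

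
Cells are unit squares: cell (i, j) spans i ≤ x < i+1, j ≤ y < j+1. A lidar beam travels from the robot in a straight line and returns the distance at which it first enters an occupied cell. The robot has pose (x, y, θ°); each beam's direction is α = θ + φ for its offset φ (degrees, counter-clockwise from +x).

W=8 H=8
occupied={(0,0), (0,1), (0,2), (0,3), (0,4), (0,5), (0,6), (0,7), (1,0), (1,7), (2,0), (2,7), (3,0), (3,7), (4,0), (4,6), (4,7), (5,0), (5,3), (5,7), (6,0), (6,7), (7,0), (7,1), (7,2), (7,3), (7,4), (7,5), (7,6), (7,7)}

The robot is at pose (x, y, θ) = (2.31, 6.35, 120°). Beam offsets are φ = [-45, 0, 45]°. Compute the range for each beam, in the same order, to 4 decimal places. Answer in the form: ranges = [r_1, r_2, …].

beam 1: φ=-45°, α=75°
  cosα=0.2588 sinα=0.9659 | (2,6) | tMaxX 2.6660 tMaxY 0.6729 | tΔX 3.8637 tΔY 1.0353
    t=0.6729 [y] (2,7) — stop
  → r_1 = 0.6729
beam 2: φ=0°, α=120°
  cosα=-0.5000 sinα=0.8660 | (2,6) | tMaxX 0.6200 tMaxY 0.7506 | tΔX 2.0000 tΔY 1.1547
    t=0.6200 [x] (1,6)
    t=0.7506 [y] (1,7) — stop
  → r_2 = 0.7506
beam 3: φ=45°, α=165°
  cosα=-0.9659 sinα=0.2588 | (2,6) | tMaxX 0.3209 tMaxY 2.5114 | tΔX 1.0353 tΔY 3.8637
    t=0.3209 [x] (1,6)
    t=1.3562 [x] (0,6) — stop
  → r_3 = 1.3562

ranges = [0.6729, 0.7506, 1.3562]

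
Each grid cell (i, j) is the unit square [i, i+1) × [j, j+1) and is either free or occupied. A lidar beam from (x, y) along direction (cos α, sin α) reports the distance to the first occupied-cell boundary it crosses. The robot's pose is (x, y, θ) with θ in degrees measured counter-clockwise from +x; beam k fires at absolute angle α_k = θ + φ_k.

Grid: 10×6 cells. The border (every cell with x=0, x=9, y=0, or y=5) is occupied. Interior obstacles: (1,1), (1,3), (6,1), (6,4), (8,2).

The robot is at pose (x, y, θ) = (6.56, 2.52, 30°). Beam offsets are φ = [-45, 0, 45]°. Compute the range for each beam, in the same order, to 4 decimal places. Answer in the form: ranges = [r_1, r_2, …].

beam 1: φ=-45°, α=345°
  d=(0.9659,-0.2588)  start (6,2)  tX=0.4555 tY=2.0091  stride 1/|dx|=1.0353 1/|dy|=3.8637
    cross x-line → (7,2), t=0.4555
    cross x-line → (8,2), t=1.4908 (wall)
  → r_1 = 1.4908
beam 2: φ=0°, α=30°
  d=(0.8660,0.5000)  start (6,2)  tX=0.5081 tY=0.9600  stride 1/|dx|=1.1547 1/|dy|=2.0000
    cross x-line → (7,2), t=0.5081
    cross y-line → (7,3), t=0.9600
    cross x-line → (8,3), t=1.6628
    cross x-line → (9,3), t=2.8175 (wall)
  → r_2 = 2.8175
beam 3: φ=45°, α=75°
  d=(0.2588,0.9659)  start (6,2)  tX=1.7000 tY=0.4969  stride 1/|dx|=3.8637 1/|dy|=1.0353
    cross y-line → (6,3), t=0.4969
    cross y-line → (6,4), t=1.5322 (wall)
  → r_3 = 1.5322

ranges = [1.4908, 2.8175, 1.5322]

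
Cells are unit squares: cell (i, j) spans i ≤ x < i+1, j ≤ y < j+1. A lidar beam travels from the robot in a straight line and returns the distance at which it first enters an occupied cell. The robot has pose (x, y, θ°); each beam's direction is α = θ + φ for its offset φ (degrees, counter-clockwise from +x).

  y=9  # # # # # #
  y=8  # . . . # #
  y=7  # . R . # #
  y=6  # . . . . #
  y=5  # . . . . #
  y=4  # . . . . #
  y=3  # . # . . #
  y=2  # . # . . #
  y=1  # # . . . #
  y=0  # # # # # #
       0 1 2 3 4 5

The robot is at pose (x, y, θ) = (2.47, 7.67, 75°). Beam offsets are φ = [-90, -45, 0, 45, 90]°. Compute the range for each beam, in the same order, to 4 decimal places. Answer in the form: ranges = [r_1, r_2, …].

ranges = [1.5840, 1.7667, 1.3769, 1.5358, 1.5219]

beam 1: φ=-90°, α=345°
  cosα=0.9659 sinα=-0.2588 | (2,7) | tMaxX 0.5487 tMaxY 2.5887 | tΔX 1.0353 tΔY 3.8637
    t=0.5487 [x] (3,7)
    t=1.5840 [x] (4,7) — stop
  → r_1 = 1.5840
beam 2: φ=-45°, α=30°
  cosα=0.8660 sinα=0.5000 | (2,7) | tMaxX 0.6120 tMaxY 0.6600 | tΔX 1.1547 tΔY 2.0000
    t=0.6120 [x] (3,7)
    t=0.6600 [y] (3,8)
    t=1.7667 [x] (4,8) — stop
  → r_2 = 1.7667
beam 3: φ=0°, α=75°
  cosα=0.2588 sinα=0.9659 | (2,7) | tMaxX 2.0478 tMaxY 0.3416 | tΔX 3.8637 tΔY 1.0353
    t=0.3416 [y] (2,8)
    t=1.3769 [y] (2,9) — stop
  → r_3 = 1.3769
beam 4: φ=45°, α=120°
  cosα=-0.5000 sinα=0.8660 | (2,7) | tMaxX 0.9400 tMaxY 0.3811 | tΔX 2.0000 tΔY 1.1547
    t=0.3811 [y] (2,8)
    t=0.9400 [x] (1,8)
    t=1.5358 [y] (1,9) — stop
  → r_4 = 1.5358
beam 5: φ=90°, α=165°
  cosα=-0.9659 sinα=0.2588 | (2,7) | tMaxX 0.4866 tMaxY 1.2750 | tΔX 1.0353 tΔY 3.8637
    t=0.4866 [x] (1,7)
    t=1.2750 [y] (1,8)
    t=1.5219 [x] (0,8) — stop
  → r_5 = 1.5219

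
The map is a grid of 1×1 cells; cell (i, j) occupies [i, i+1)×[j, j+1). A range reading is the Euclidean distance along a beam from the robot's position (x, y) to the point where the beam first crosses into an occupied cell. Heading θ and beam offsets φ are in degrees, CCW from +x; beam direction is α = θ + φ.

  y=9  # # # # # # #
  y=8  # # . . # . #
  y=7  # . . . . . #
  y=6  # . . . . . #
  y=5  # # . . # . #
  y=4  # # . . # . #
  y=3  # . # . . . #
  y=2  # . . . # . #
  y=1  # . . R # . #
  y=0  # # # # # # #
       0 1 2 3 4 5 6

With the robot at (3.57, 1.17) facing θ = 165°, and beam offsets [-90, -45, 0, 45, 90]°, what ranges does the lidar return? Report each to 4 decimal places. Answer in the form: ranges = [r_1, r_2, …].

beam 1: φ=-90°, α=75°
  dir = (cos 75°, sin 75°) = (0.2588, 0.9659); from cell (3,1)
  next x-line at t=1.6614, next y-line at t=0.8593; Δt_x=3.8637, Δt_y=1.0353
    y: enter (3,2) at t=0.8593
    x: enter (4,2) at t=1.6614 ← occupied
  → r_1 = 1.6614
beam 2: φ=-45°, α=120°
  dir = (cos 120°, sin 120°) = (-0.5000, 0.8660); from cell (3,1)
  next x-line at t=1.1400, next y-line at t=0.9584; Δt_x=2.0000, Δt_y=1.1547
    y: enter (3,2) at t=0.9584
    x: enter (2,2) at t=1.1400
    y: enter (2,3) at t=2.1131 ← occupied
  → r_2 = 2.1131
beam 3: φ=0°, α=165°
  dir = (cos 165°, sin 165°) = (-0.9659, 0.2588); from cell (3,1)
  next x-line at t=0.5901, next y-line at t=3.2069; Δt_x=1.0353, Δt_y=3.8637
    x: enter (2,1) at t=0.5901
    x: enter (1,1) at t=1.6254
    x: enter (0,1) at t=2.6607 ← occupied
  → r_3 = 2.6607
beam 4: φ=45°, α=210°
  dir = (cos 210°, sin 210°) = (-0.8660, -0.5000); from cell (3,1)
  next x-line at t=0.6582, next y-line at t=0.3400; Δt_x=1.1547, Δt_y=2.0000
    y: enter (3,0) at t=0.3400 ← occupied
  → r_4 = 0.3400
beam 5: φ=90°, α=255°
  dir = (cos 255°, sin 255°) = (-0.2588, -0.9659); from cell (3,1)
  next x-line at t=2.2023, next y-line at t=0.1760; Δt_x=3.8637, Δt_y=1.0353
    y: enter (3,0) at t=0.1760 ← occupied
  → r_5 = 0.1760

ranges = [1.6614, 2.1131, 2.6607, 0.3400, 0.1760]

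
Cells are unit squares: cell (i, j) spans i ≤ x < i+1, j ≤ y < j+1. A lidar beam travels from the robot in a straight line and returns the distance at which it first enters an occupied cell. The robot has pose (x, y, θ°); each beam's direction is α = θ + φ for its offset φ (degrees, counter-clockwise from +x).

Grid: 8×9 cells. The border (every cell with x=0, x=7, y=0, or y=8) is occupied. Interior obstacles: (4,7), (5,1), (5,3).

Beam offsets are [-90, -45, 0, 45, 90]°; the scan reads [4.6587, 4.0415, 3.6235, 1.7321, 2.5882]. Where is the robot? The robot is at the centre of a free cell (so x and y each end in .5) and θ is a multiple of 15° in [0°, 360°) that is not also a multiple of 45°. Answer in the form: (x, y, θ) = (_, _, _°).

Enumerate (i+0.5, j+0.5, θ) over the 39 free cells and 16 admissible headings. For each, cast all 5 beams and compare to the given ranges.
  (1.5, 5.5, 165°): beam 1 = 2.5882 ≠ 4.6587 ✗
  (4.5, 4.5, 30°): beam 1 = 1.0000 ≠ 4.6587 ✗
  (5.5, 7.5, 120°): beam 1 = 1.0000 ≠ 4.6587 ✗
  (5.5, 6.5, 75°): beam 1 = 1.5529 ≠ 4.6587 ✗
  (3.5, 2.5, 330°): beam 1 = 1.7321 ≠ 4.6587 ✗
  …
  (3.5, 5.5, 15°): r_1=4.6587, r_2=4.0415, r_3=3.6235, r_4=1.7321, r_5=2.5882 — all match ✓
Unique over the lattice → pose = (3.5, 5.5, 15°).

(x, y, θ) = (3.5, 5.5, 15°)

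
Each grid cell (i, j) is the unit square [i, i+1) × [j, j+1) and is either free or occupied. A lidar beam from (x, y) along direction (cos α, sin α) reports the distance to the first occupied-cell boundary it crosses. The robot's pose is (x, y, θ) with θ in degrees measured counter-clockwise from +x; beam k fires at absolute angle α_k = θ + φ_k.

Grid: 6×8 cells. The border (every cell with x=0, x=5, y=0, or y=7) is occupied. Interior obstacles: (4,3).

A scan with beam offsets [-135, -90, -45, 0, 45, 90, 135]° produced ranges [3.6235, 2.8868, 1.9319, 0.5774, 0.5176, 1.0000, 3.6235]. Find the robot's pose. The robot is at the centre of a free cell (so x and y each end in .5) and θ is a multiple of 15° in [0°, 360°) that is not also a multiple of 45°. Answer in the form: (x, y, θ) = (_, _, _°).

(x, y, θ) = (1.5, 4.5, 150°)

The pose lattice has 23·16 = 368 candidates. Test each by forward raycasting.
  (2.5, 5.5, 15°): beam 1 = 3.0000 ≠ 3.6235 ✗
  (3.5, 2.5, 330°): beam 1 = 2.5882 ≠ 3.6235 ✗
  (3.5, 2.5, 120°): beam 1 = 1.5529 ≠ 3.6235 ✗
  …
  (1.5, 4.5, 150°): r_1=3.6235, r_2=2.8868, r_3=1.9319, r_4=0.5774, r_5=0.5176, r_6=1.0000, r_7=3.6235 — all match ✓
No second candidate reproduces the full scan.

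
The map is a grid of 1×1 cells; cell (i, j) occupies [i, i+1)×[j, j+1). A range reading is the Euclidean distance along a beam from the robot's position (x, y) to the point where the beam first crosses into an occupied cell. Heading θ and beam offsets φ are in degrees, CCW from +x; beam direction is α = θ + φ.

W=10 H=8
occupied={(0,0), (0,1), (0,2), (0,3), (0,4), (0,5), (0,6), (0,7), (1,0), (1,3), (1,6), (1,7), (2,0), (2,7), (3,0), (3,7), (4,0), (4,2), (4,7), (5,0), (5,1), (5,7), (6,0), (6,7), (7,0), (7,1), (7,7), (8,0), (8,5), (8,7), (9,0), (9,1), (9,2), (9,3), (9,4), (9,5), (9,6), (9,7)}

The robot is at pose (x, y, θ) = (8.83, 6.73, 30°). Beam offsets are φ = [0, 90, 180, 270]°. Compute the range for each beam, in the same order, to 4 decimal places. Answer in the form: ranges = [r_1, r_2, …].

beam 1: φ=0°, α=30°
  d=(0.8660,0.5000)  start (8,6)  tX=0.1963 tY=0.5400  stride 1/|dx|=1.1547 1/|dy|=2.0000
    cross x-line → (9,6), t=0.1963 (wall)
  → r_1 = 0.1963
beam 2: φ=90°, α=120°
  d=(-0.5000,0.8660)  start (8,6)  tX=1.6600 tY=0.3118  stride 1/|dx|=2.0000 1/|dy|=1.1547
    cross y-line → (8,7), t=0.3118 (wall)
  → r_2 = 0.3118
beam 3: φ=180°, α=210°
  d=(-0.8660,-0.5000)  start (8,6)  tX=0.9584 tY=1.4600  stride 1/|dx|=1.1547 1/|dy|=2.0000
    cross x-line → (7,6), t=0.9584
    cross y-line → (7,5), t=1.4600
    cross x-line → (6,5), t=2.1131
    cross x-line → (5,5), t=3.2678
    cross y-line → (5,4), t=3.4600
    cross x-line → (4,4), t=4.4225
    cross y-line → (4,3), t=5.4600
    cross x-line → (3,3), t=5.5772
    cross x-line → (2,3), t=6.7319
    cross y-line → (2,2), t=7.4600
    cross x-line → (1,2), t=7.8866
    cross x-line → (0,2), t=9.0413 (wall)
  → r_3 = 9.0413
beam 4: φ=270°, α=300°
  d=(0.5000,-0.8660)  start (8,6)  tX=0.3400 tY=0.8429  stride 1/|dx|=2.0000 1/|dy|=1.1547
    cross x-line → (9,6), t=0.3400 (wall)
  → r_4 = 0.3400

ranges = [0.1963, 0.3118, 9.0413, 0.3400]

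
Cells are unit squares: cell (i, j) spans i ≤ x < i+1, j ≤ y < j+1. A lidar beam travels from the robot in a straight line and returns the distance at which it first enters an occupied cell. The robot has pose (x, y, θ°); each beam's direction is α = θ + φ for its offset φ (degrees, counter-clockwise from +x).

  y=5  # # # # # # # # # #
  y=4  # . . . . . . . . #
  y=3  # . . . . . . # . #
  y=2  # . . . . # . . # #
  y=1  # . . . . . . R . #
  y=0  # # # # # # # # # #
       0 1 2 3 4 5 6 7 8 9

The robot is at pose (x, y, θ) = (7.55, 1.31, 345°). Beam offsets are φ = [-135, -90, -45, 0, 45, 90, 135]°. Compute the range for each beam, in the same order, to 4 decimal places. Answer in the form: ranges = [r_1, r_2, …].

beam 1: φ=-135°, α=210°
  cosα=-0.8660 sinα=-0.5000 | (7,1) | tMaxX 0.6351 tMaxY 0.6200 | tΔX 1.1547 tΔY 2.0000
    t=0.6200 [y] (7,0) — stop
  → r_1 = 0.6200
beam 2: φ=-90°, α=255°
  cosα=-0.2588 sinα=-0.9659 | (7,1) | tMaxX 2.1250 tMaxY 0.3209 | tΔX 3.8637 tΔY 1.0353
    t=0.3209 [y] (7,0) — stop
  → r_2 = 0.3209
beam 3: φ=-45°, α=300°
  cosα=0.5000 sinα=-0.8660 | (7,1) | tMaxX 0.9000 tMaxY 0.3580 | tΔX 2.0000 tΔY 1.1547
    t=0.3580 [y] (7,0) — stop
  → r_3 = 0.3580
beam 4: φ=0°, α=345°
  cosα=0.9659 sinα=-0.2588 | (7,1) | tMaxX 0.4659 tMaxY 1.1977 | tΔX 1.0353 tΔY 3.8637
    t=0.4659 [x] (8,1)
    t=1.1977 [y] (8,0) — stop
  → r_4 = 1.1977
beam 5: φ=45°, α=30°
  cosα=0.8660 sinα=0.5000 | (7,1) | tMaxX 0.5196 tMaxY 1.3800 | tΔX 1.1547 tΔY 2.0000
    t=0.5196 [x] (8,1)
    t=1.3800 [y] (8,2) — stop
  → r_5 = 1.3800
beam 6: φ=90°, α=75°
  cosα=0.2588 sinα=0.9659 | (7,1) | tMaxX 1.7387 tMaxY 0.7143 | tΔX 3.8637 tΔY 1.0353
    t=0.7143 [y] (7,2)
    t=1.7387 [x] (8,2) — stop
  → r_6 = 1.7387
beam 7: φ=135°, α=120°
  cosα=-0.5000 sinα=0.8660 | (7,1) | tMaxX 1.1000 tMaxY 0.7967 | tΔX 2.0000 tΔY 1.1547
    t=0.7967 [y] (7,2)
    t=1.1000 [x] (6,2)
    t=1.9514 [y] (6,3)
    t=3.1000 [x] (5,3)
    t=3.1061 [y] (5,4)
    t=4.2608 [y] (5,5) — stop
  → r_7 = 4.2608

ranges = [0.6200, 0.3209, 0.3580, 1.1977, 1.3800, 1.7387, 4.2608]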